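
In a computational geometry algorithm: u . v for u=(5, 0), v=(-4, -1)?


u . v = u_x*v_x + u_y*v_y = 5*(-4) + 0*(-1)
= (-20) + 0 = -20

-20


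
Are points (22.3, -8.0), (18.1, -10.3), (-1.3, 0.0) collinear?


Cross product: (18.1-22.3)*(0-(-8)) - ((-10.3)-(-8))*((-1.3)-22.3)
= -87.88

No, not collinear


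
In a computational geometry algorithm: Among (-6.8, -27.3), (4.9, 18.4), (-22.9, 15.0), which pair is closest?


d(P0,P1) = 47.1739, d(P0,P2) = 45.2604, d(P1,P2) = 28.0071
Closest: P1 and P2

Closest pair: (4.9, 18.4) and (-22.9, 15.0), distance = 28.0071


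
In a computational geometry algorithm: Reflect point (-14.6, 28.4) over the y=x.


Reflection over y=x: (x,y) -> (y,x)
(-14.6, 28.4) -> (28.4, -14.6)

(28.4, -14.6)


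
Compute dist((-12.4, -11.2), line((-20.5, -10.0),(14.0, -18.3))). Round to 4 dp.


|cross product| = 25.83
|line direction| = sqrt(1259.14) = 35.4844
Distance = 25.83/sqrt(1259.14) = 0.7279

0.7279


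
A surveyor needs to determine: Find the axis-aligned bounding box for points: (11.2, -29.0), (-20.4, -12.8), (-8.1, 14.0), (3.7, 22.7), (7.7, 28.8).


x range: [-20.4, 11.2]
y range: [-29, 28.8]
Bounding box: (-20.4,-29) to (11.2,28.8)

(-20.4,-29) to (11.2,28.8)


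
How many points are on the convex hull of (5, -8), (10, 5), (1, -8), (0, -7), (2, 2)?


Convex hull vertices (CCW): (0, -7), (1, -8), (5, -8), (10, 5), (2, 2)
Count = 5

5


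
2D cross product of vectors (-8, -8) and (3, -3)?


u x v = u_x*v_y - u_y*v_x = (-8)*(-3) - (-8)*3
= 24 - (-24) = 48

48


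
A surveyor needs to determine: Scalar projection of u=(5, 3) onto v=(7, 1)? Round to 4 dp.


u.v = 38, |v| = sqrt(50) = 7.0711
Scalar projection = u.v / |v| = 38 / sqrt(50) = 5.374

5.374


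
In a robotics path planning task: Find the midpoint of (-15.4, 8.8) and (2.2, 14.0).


M = (((-15.4)+2.2)/2, (8.8+14)/2)
= (-6.6, 11.4)

(-6.6, 11.4)


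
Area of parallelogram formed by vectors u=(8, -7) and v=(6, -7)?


|u x v| = |8*(-7) - (-7)*6|
= |(-56) - (-42)| = 14

14


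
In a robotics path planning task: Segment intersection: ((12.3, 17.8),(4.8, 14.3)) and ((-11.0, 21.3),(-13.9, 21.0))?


Cross products: d1=17.14, d2=25.04, d3=-107.8, d4=-115.7
d1*d2 < 0 and d3*d4 < 0? no

No, they don't intersect


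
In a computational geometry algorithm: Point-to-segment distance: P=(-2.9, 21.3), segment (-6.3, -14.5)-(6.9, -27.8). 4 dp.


Project P onto AB: t = 0 (clamped to [0,1])
Closest point on segment: (-6.3, -14.5)
Distance: 35.9611

35.9611


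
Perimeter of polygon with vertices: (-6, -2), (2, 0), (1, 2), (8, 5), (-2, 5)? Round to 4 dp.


Sides: (-6, -2)->(2, 0): sqrt(68) = 8.246211, (2, 0)->(1, 2): sqrt(5) = 2.236068, (1, 2)->(8, 5): sqrt(58) = 7.615773, (8, 5)->(-2, 5): sqrt(100) = 10, (-2, 5)->(-6, -2): sqrt(65) = 8.062258
Sum = 36.16031
Perimeter = 36.1603

36.1603


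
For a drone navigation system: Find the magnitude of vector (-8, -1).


|u| = sqrt((-8)^2 + (-1)^2) = sqrt(65) = 8.0623

8.0623


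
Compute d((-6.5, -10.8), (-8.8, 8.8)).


dx=-2.3, dy=19.6
d^2 = (-2.3)^2 + 19.6^2 = 389.45
d = sqrt(389.45) = 19.7345

19.7345


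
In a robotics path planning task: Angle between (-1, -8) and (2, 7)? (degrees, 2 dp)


u.v = -58, |u| = sqrt(65) = 8.0623, |v| = sqrt(53) = 7.2801
cos(theta) = u.v/(|u||v|) = -58/sqrt(3445) = -0.988174
theta = acos(-0.988174) = 171.18 degrees

171.18 degrees


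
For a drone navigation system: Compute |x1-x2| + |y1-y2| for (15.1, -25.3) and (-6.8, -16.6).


|15.1-(-6.8)| + |(-25.3)-(-16.6)| = 21.9 + 8.7 = 30.6

30.6


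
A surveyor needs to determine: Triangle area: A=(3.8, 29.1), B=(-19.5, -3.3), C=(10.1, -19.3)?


Area = |x_A(y_B-y_C) + x_B(y_C-y_A) + x_C(y_A-y_B)|/2
= |60.8 + 943.8 + 327.24|/2
= 1331.84/2 = 665.92

665.92


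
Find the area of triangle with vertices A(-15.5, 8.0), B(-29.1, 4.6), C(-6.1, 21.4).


Area = |x_A(y_B-y_C) + x_B(y_C-y_A) + x_C(y_A-y_B)|/2
= |260.4 + (-389.94) + (-20.74)|/2
= 150.28/2 = 75.14

75.14


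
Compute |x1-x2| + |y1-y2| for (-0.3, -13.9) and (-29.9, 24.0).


|(-0.3)-(-29.9)| + |(-13.9)-24| = 29.6 + 37.9 = 67.5

67.5


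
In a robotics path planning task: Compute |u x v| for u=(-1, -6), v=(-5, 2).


|u x v| = |(-1)*2 - (-6)*(-5)|
= |(-2) - 30| = 32

32


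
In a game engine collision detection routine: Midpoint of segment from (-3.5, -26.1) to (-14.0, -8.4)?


M = (((-3.5)+(-14))/2, ((-26.1)+(-8.4))/2)
= (-8.75, -17.25)

(-8.75, -17.25)


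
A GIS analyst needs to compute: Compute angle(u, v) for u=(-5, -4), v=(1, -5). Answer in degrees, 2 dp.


u.v = 15, |u| = sqrt(41) = 6.4031, |v| = sqrt(26) = 5.099
cos(theta) = u.v/(|u||v|) = 15/sqrt(1066) = 0.459423
theta = acos(0.459423) = 62.65 degrees

62.65 degrees


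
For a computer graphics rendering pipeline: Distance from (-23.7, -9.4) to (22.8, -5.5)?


dx=46.5, dy=3.9
d^2 = 46.5^2 + 3.9^2 = 2177.46
d = sqrt(2177.46) = 46.6633

46.6633


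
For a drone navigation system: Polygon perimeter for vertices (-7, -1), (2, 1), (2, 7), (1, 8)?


Sides: (-7, -1)->(2, 1): sqrt(85) = 9.219544, (2, 1)->(2, 7): sqrt(36) = 6, (2, 7)->(1, 8): sqrt(2) = 1.414214, (1, 8)->(-7, -1): sqrt(145) = 12.041595
Sum = 28.675353
Perimeter = 28.6754

28.6754


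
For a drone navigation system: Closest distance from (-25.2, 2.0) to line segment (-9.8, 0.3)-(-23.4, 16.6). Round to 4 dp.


Project P onto AB: t = 0.5262 (clamped to [0,1])
Closest point on segment: (-16.9569, 8.8777)
Distance: 10.7356

10.7356


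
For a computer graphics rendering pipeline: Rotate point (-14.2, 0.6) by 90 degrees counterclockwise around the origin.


90° CCW: (x,y) -> (-y, x)
(-14.2,0.6) -> (-0.6, -14.2)

(-0.6, -14.2)


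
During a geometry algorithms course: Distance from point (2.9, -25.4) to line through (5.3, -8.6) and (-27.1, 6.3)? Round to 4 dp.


|cross product| = 580.08
|line direction| = sqrt(1271.77) = 35.6619
Distance = 580.08/sqrt(1271.77) = 16.2661

16.2661


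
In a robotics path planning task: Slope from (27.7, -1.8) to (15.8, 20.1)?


slope = (y2-y1)/(x2-x1) = (20.1-(-1.8))/(15.8-27.7) = 21.9/(-11.9) = -1.8403

-1.8403


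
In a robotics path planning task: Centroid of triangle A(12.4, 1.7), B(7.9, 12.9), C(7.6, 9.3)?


Centroid = ((x_A+x_B+x_C)/3, (y_A+y_B+y_C)/3)
= ((12.4+7.9+7.6)/3, (1.7+12.9+9.3)/3)
= (9.3, 7.9667)

(9.3, 7.9667)


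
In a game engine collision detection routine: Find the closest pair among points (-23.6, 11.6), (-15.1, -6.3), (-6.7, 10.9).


d(P0,P1) = 19.8157, d(P0,P2) = 16.9145, d(P1,P2) = 19.1416
Closest: P0 and P2

Closest pair: (-23.6, 11.6) and (-6.7, 10.9), distance = 16.9145


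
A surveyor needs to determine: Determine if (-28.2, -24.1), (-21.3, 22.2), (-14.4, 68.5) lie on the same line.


Cross product: ((-21.3)-(-28.2))*(68.5-(-24.1)) - (22.2-(-24.1))*((-14.4)-(-28.2))
= 0

Yes, collinear


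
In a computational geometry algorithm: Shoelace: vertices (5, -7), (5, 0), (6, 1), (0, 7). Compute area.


Shoelace sum: (5*0 - 5*(-7)) + (5*1 - 6*0) + (6*7 - 0*1) + (0*(-7) - 5*7)
= 47
Area = |47|/2 = 23.5

23.5


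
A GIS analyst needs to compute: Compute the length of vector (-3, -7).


|u| = sqrt((-3)^2 + (-7)^2) = sqrt(58) = 7.6158

7.6158


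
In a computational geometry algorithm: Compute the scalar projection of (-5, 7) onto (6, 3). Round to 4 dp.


u.v = -9, |v| = sqrt(45) = 6.7082
Scalar projection = u.v / |v| = -9 / sqrt(45) = -1.3416

-1.3416


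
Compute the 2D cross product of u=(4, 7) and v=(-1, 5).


u x v = u_x*v_y - u_y*v_x = 4*5 - 7*(-1)
= 20 - (-7) = 27

27


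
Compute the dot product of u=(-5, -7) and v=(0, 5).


u . v = u_x*v_x + u_y*v_y = (-5)*0 + (-7)*5
= 0 + (-35) = -35

-35


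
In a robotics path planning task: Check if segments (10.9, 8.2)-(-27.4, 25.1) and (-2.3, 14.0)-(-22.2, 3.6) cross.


Cross products: d1=252.7, d2=-481.93, d3=0.94, d4=735.57
d1*d2 < 0 and d3*d4 < 0? no

No, they don't intersect


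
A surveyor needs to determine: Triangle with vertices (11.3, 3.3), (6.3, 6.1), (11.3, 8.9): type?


Side lengths squared: AB^2=32.84, BC^2=32.84, CA^2=31.36
Sorted: [31.36, 32.84, 32.84]
By sides: Isosceles, By angles: Acute

Isosceles, Acute


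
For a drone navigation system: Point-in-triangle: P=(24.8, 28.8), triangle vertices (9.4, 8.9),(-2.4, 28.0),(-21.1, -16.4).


Cross products: AB x AP = -528.96, BC x BP = 1192.72, CA x CP = 217.33
All same sign? no

No, outside


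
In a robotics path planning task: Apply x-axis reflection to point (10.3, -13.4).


Reflection over x-axis: (x,y) -> (x,-y)
(10.3, -13.4) -> (10.3, 13.4)

(10.3, 13.4)


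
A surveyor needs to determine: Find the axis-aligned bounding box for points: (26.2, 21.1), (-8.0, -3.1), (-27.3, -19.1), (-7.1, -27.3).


x range: [-27.3, 26.2]
y range: [-27.3, 21.1]
Bounding box: (-27.3,-27.3) to (26.2,21.1)

(-27.3,-27.3) to (26.2,21.1)


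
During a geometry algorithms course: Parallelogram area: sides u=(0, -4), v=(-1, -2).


|u x v| = |0*(-2) - (-4)*(-1)|
= |0 - 4| = 4

4


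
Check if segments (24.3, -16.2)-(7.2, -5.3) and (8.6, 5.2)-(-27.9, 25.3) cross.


Cross products: d1=465.53, d2=411.39, d3=-194.81, d4=-140.67
d1*d2 < 0 and d3*d4 < 0? no

No, they don't intersect


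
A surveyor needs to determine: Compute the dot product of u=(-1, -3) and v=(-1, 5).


u . v = u_x*v_x + u_y*v_y = (-1)*(-1) + (-3)*5
= 1 + (-15) = -14

-14


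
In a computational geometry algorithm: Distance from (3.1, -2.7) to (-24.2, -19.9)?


dx=-27.3, dy=-17.2
d^2 = (-27.3)^2 + (-17.2)^2 = 1041.13
d = sqrt(1041.13) = 32.2665

32.2665


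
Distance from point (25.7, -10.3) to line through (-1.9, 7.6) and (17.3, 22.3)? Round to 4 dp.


|cross product| = 749.4
|line direction| = sqrt(584.73) = 24.1812
Distance = 749.4/sqrt(584.73) = 30.991

30.991


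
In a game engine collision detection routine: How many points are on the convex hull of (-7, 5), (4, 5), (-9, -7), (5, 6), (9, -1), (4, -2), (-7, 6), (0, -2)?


Convex hull vertices (CCW): (-9, -7), (9, -1), (5, 6), (-7, 6)
Count = 4

4


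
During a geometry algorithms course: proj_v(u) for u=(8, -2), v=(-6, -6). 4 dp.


u.v = -36, |v| = sqrt(72) = 8.4853
Scalar projection = u.v / |v| = -36 / sqrt(72) = -4.2426

-4.2426


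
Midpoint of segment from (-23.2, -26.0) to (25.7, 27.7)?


M = (((-23.2)+25.7)/2, ((-26)+27.7)/2)
= (1.25, 0.85)

(1.25, 0.85)


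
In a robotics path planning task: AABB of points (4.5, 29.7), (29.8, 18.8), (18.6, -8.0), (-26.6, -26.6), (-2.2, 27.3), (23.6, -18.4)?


x range: [-26.6, 29.8]
y range: [-26.6, 29.7]
Bounding box: (-26.6,-26.6) to (29.8,29.7)

(-26.6,-26.6) to (29.8,29.7)


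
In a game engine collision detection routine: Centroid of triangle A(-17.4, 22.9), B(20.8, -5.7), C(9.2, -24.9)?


Centroid = ((x_A+x_B+x_C)/3, (y_A+y_B+y_C)/3)
= (((-17.4)+20.8+9.2)/3, (22.9+(-5.7)+(-24.9))/3)
= (4.2, -2.5667)

(4.2, -2.5667)


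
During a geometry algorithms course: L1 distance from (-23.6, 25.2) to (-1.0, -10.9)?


|(-23.6)-(-1)| + |25.2-(-10.9)| = 22.6 + 36.1 = 58.7

58.7


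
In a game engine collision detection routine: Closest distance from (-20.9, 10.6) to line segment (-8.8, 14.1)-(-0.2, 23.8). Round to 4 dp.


Project P onto AB: t = 0 (clamped to [0,1])
Closest point on segment: (-8.8, 14.1)
Distance: 12.596

12.596


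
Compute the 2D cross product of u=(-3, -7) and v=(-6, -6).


u x v = u_x*v_y - u_y*v_x = (-3)*(-6) - (-7)*(-6)
= 18 - 42 = -24

-24


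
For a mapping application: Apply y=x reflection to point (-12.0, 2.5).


Reflection over y=x: (x,y) -> (y,x)
(-12, 2.5) -> (2.5, -12)

(2.5, -12)


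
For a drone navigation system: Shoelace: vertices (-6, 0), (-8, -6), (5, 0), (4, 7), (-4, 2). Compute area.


Shoelace sum: ((-6)*(-6) - (-8)*0) + ((-8)*0 - 5*(-6)) + (5*7 - 4*0) + (4*2 - (-4)*7) + ((-4)*0 - (-6)*2)
= 149
Area = |149|/2 = 74.5

74.5


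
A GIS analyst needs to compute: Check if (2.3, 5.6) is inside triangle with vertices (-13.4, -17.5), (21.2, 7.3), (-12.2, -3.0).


Cross products: AB x AP = 409.9, BC x BP = -137.89, CA x CP = 199.93
All same sign? no

No, outside


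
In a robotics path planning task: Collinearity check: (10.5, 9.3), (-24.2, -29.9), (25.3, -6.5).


Cross product: ((-24.2)-10.5)*((-6.5)-9.3) - ((-29.9)-9.3)*(25.3-10.5)
= 1128.42

No, not collinear


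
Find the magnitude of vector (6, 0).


|u| = sqrt(6^2 + 0^2) = sqrt(36) = 6

6


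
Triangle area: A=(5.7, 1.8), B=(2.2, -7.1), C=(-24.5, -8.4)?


Area = |x_A(y_B-y_C) + x_B(y_C-y_A) + x_C(y_A-y_B)|/2
= |7.41 + (-22.44) + (-218.05)|/2
= 233.08/2 = 116.54

116.54


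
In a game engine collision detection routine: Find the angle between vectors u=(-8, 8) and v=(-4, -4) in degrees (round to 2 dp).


u.v = 0, |u| = sqrt(128) = 11.3137, |v| = sqrt(32) = 5.6569
cos(theta) = u.v/(|u||v|) = 0/sqrt(4096) = 0
theta = acos(0) = 90 degrees

90 degrees


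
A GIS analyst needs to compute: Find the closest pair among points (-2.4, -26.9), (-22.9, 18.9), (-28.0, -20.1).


d(P0,P1) = 50.1786, d(P0,P2) = 26.4877, d(P1,P2) = 39.332
Closest: P0 and P2

Closest pair: (-2.4, -26.9) and (-28.0, -20.1), distance = 26.4877


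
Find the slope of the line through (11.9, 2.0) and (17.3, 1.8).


slope = (y2-y1)/(x2-x1) = (1.8-2)/(17.3-11.9) = (-0.2)/5.4 = -0.037

-0.037


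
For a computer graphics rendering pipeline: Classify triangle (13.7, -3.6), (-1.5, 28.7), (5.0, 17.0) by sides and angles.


Side lengths squared: AB^2=1274.33, BC^2=179.14, CA^2=500.05
Sorted: [179.14, 500.05, 1274.33]
By sides: Scalene, By angles: Obtuse

Scalene, Obtuse


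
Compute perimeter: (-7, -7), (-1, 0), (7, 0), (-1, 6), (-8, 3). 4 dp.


Sides: (-7, -7)->(-1, 0): sqrt(85) = 9.219544, (-1, 0)->(7, 0): sqrt(64) = 8, (7, 0)->(-1, 6): sqrt(100) = 10, (-1, 6)->(-8, 3): sqrt(58) = 7.615773, (-8, 3)->(-7, -7): sqrt(101) = 10.049876
Sum = 44.885193
Perimeter = 44.8852

44.8852


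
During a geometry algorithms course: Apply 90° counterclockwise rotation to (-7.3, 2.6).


90° CCW: (x,y) -> (-y, x)
(-7.3,2.6) -> (-2.6, -7.3)

(-2.6, -7.3)


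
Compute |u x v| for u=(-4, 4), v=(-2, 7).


|u x v| = |(-4)*7 - 4*(-2)|
= |(-28) - (-8)| = 20

20


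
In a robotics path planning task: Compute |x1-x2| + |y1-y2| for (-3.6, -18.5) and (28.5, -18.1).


|(-3.6)-28.5| + |(-18.5)-(-18.1)| = 32.1 + 0.4 = 32.5

32.5


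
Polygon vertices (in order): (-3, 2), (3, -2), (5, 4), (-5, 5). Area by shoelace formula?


Shoelace sum: ((-3)*(-2) - 3*2) + (3*4 - 5*(-2)) + (5*5 - (-5)*4) + ((-5)*2 - (-3)*5)
= 72
Area = |72|/2 = 36

36


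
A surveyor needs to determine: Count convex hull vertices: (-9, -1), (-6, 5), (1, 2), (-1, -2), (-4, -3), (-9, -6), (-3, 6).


Convex hull vertices (CCW): (-9, -6), (-1, -2), (1, 2), (-3, 6), (-6, 5), (-9, -1)
Count = 6

6


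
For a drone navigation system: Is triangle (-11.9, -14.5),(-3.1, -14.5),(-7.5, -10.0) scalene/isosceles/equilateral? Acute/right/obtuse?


Side lengths squared: AB^2=77.44, BC^2=39.61, CA^2=39.61
Sorted: [39.61, 39.61, 77.44]
By sides: Isosceles, By angles: Acute

Isosceles, Acute


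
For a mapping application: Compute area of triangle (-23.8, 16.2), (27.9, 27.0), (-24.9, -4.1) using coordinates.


Area = |x_A(y_B-y_C) + x_B(y_C-y_A) + x_C(y_A-y_B)|/2
= |(-740.18) + (-566.37) + 268.92|/2
= 1037.63/2 = 518.815

518.815


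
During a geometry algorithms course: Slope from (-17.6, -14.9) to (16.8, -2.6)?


slope = (y2-y1)/(x2-x1) = ((-2.6)-(-14.9))/(16.8-(-17.6)) = 12.3/34.4 = 0.3576

0.3576


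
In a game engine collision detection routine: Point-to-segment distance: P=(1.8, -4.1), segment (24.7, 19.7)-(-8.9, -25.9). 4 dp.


Project P onto AB: t = 0.5781 (clamped to [0,1])
Closest point on segment: (5.2759, -6.6612)
Distance: 4.3176

4.3176


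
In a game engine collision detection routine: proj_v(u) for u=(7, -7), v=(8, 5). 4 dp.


u.v = 21, |v| = sqrt(89) = 9.434
Scalar projection = u.v / |v| = 21 / sqrt(89) = 2.226

2.226


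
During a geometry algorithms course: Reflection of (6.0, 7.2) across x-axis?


Reflection over x-axis: (x,y) -> (x,-y)
(6, 7.2) -> (6, -7.2)

(6, -7.2)


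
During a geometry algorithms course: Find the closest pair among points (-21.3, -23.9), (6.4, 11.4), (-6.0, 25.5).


d(P0,P1) = 44.8707, d(P0,P2) = 51.7151, d(P1,P2) = 18.7768
Closest: P1 and P2

Closest pair: (6.4, 11.4) and (-6.0, 25.5), distance = 18.7768


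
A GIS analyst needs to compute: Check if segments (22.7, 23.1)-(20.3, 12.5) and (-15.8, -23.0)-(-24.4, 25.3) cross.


Cross products: d1=-2256.01, d2=-2048.93, d3=-297.46, d4=-504.54
d1*d2 < 0 and d3*d4 < 0? no

No, they don't intersect


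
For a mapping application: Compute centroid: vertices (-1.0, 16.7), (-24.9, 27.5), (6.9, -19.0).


Centroid = ((x_A+x_B+x_C)/3, (y_A+y_B+y_C)/3)
= (((-1)+(-24.9)+6.9)/3, (16.7+27.5+(-19))/3)
= (-6.3333, 8.4)

(-6.3333, 8.4)


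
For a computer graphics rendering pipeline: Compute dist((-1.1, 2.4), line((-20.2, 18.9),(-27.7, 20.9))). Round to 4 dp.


|cross product| = 85.55
|line direction| = sqrt(60.25) = 7.7621
Distance = 85.55/sqrt(60.25) = 11.0215

11.0215


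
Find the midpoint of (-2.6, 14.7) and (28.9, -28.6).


M = (((-2.6)+28.9)/2, (14.7+(-28.6))/2)
= (13.15, -6.95)

(13.15, -6.95)


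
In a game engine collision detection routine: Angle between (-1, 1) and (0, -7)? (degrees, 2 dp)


u.v = -7, |u| = sqrt(2) = 1.4142, |v| = sqrt(49) = 7
cos(theta) = u.v/(|u||v|) = -7/sqrt(98) = -0.707107
theta = acos(-0.707107) = 135 degrees

135 degrees


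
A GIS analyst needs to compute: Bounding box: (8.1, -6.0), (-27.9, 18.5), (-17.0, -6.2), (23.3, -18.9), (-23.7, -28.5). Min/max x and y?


x range: [-27.9, 23.3]
y range: [-28.5, 18.5]
Bounding box: (-27.9,-28.5) to (23.3,18.5)

(-27.9,-28.5) to (23.3,18.5)


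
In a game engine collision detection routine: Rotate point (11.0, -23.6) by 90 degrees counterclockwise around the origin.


90° CCW: (x,y) -> (-y, x)
(11,-23.6) -> (23.6, 11)

(23.6, 11)


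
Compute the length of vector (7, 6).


|u| = sqrt(7^2 + 6^2) = sqrt(85) = 9.2195

9.2195


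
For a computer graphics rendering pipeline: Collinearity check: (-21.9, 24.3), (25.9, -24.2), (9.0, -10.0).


Cross product: (25.9-(-21.9))*((-10)-24.3) - ((-24.2)-24.3)*(9-(-21.9))
= -140.89

No, not collinear


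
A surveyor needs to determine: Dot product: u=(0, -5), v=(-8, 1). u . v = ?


u . v = u_x*v_x + u_y*v_y = 0*(-8) + (-5)*1
= 0 + (-5) = -5

-5


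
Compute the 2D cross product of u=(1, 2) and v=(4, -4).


u x v = u_x*v_y - u_y*v_x = 1*(-4) - 2*4
= (-4) - 8 = -12

-12


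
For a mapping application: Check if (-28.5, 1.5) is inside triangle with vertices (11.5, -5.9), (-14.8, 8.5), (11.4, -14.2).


Cross products: AB x AP = 381.38, BC x BP = -494.39, CA x CP = 332.74
All same sign? no

No, outside


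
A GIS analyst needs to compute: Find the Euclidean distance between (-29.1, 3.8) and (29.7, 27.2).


dx=58.8, dy=23.4
d^2 = 58.8^2 + 23.4^2 = 4005
d = sqrt(4005) = 63.2851

63.2851


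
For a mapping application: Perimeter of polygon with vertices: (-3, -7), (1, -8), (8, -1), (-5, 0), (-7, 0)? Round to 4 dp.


Sides: (-3, -7)->(1, -8): sqrt(17) = 4.123106, (1, -8)->(8, -1): sqrt(98) = 9.899495, (8, -1)->(-5, 0): sqrt(170) = 13.038405, (-5, 0)->(-7, 0): sqrt(4) = 2, (-7, 0)->(-3, -7): sqrt(65) = 8.062258
Sum = 37.123264
Perimeter = 37.1233

37.1233


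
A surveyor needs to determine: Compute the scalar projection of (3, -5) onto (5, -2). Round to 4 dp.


u.v = 25, |v| = sqrt(29) = 5.3852
Scalar projection = u.v / |v| = 25 / sqrt(29) = 4.6424

4.6424


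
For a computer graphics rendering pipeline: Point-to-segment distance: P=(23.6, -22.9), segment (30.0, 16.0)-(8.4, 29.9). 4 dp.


Project P onto AB: t = 0 (clamped to [0,1])
Closest point on segment: (30, 16)
Distance: 39.423

39.423


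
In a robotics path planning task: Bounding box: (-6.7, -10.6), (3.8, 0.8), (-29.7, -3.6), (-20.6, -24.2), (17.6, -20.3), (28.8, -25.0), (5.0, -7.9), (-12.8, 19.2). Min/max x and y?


x range: [-29.7, 28.8]
y range: [-25, 19.2]
Bounding box: (-29.7,-25) to (28.8,19.2)

(-29.7,-25) to (28.8,19.2)


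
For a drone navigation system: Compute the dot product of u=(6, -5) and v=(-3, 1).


u . v = u_x*v_x + u_y*v_y = 6*(-3) + (-5)*1
= (-18) + (-5) = -23

-23


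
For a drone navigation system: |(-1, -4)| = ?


|u| = sqrt((-1)^2 + (-4)^2) = sqrt(17) = 4.1231

4.1231


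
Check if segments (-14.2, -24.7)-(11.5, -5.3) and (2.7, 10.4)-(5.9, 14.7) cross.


Cross products: d1=-39.65, d2=-88.08, d3=574.21, d4=622.64
d1*d2 < 0 and d3*d4 < 0? no

No, they don't intersect


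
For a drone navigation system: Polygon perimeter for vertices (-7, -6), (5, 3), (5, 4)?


Sides: (-7, -6)->(5, 3): sqrt(225) = 15, (5, 3)->(5, 4): sqrt(1) = 1, (5, 4)->(-7, -6): sqrt(244) = 15.620499
Sum = 31.620499
Perimeter = 31.6205

31.6205


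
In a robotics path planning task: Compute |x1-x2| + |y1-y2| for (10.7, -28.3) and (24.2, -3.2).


|10.7-24.2| + |(-28.3)-(-3.2)| = 13.5 + 25.1 = 38.6

38.6


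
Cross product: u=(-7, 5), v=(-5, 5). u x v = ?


u x v = u_x*v_y - u_y*v_x = (-7)*5 - 5*(-5)
= (-35) - (-25) = -10

-10


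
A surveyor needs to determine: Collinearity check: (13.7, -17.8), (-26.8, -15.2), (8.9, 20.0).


Cross product: ((-26.8)-13.7)*(20-(-17.8)) - ((-15.2)-(-17.8))*(8.9-13.7)
= -1518.42

No, not collinear


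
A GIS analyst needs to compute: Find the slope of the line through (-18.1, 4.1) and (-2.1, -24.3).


slope = (y2-y1)/(x2-x1) = ((-24.3)-4.1)/((-2.1)-(-18.1)) = (-28.4)/16 = -1.775

-1.775


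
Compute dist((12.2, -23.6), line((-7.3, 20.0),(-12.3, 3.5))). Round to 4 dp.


|cross product| = 539.75
|line direction| = sqrt(297.25) = 17.2409
Distance = 539.75/sqrt(297.25) = 31.3063

31.3063


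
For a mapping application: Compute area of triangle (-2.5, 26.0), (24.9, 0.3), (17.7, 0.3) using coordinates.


Area = |x_A(y_B-y_C) + x_B(y_C-y_A) + x_C(y_A-y_B)|/2
= |0 + (-639.93) + 454.89|/2
= 185.04/2 = 92.52

92.52


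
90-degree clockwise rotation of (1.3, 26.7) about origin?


90° CW: (x,y) -> (y, -x)
(1.3,26.7) -> (26.7, -1.3)

(26.7, -1.3)


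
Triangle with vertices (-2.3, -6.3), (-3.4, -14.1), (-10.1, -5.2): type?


Side lengths squared: AB^2=62.05, BC^2=124.1, CA^2=62.05
Sorted: [62.05, 62.05, 124.1]
By sides: Isosceles, By angles: Right

Isosceles, Right


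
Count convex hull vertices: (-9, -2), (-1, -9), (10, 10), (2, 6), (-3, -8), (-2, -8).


Convex hull vertices (CCW): (-9, -2), (-3, -8), (-1, -9), (10, 10), (2, 6)
Count = 5

5


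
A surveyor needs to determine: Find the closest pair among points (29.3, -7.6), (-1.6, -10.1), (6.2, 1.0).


d(P0,P1) = 31.001, d(P0,P2) = 24.6489, d(P1,P2) = 13.5665
Closest: P1 and P2

Closest pair: (-1.6, -10.1) and (6.2, 1.0), distance = 13.5665


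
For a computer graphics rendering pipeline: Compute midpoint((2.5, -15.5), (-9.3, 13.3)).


M = ((2.5+(-9.3))/2, ((-15.5)+13.3)/2)
= (-3.4, -1.1)

(-3.4, -1.1)


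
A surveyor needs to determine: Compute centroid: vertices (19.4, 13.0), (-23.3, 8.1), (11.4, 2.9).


Centroid = ((x_A+x_B+x_C)/3, (y_A+y_B+y_C)/3)
= ((19.4+(-23.3)+11.4)/3, (13+8.1+2.9)/3)
= (2.5, 8)

(2.5, 8)


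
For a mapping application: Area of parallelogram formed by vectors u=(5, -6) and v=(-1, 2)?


|u x v| = |5*2 - (-6)*(-1)|
= |10 - 6| = 4

4


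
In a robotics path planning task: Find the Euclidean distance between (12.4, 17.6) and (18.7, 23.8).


dx=6.3, dy=6.2
d^2 = 6.3^2 + 6.2^2 = 78.13
d = sqrt(78.13) = 8.8391

8.8391


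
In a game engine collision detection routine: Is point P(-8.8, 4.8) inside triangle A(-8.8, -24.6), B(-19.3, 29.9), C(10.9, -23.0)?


Cross products: AB x AP = -308.7, BC x BP = -202.57, CA x CP = -579.18
All same sign? yes

Yes, inside


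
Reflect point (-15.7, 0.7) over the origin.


Reflection over origin: (x,y) -> (-x,-y)
(-15.7, 0.7) -> (15.7, -0.7)

(15.7, -0.7)


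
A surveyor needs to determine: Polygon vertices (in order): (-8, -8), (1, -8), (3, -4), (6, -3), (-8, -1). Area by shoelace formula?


Shoelace sum: ((-8)*(-8) - 1*(-8)) + (1*(-4) - 3*(-8)) + (3*(-3) - 6*(-4)) + (6*(-1) - (-8)*(-3)) + ((-8)*(-8) - (-8)*(-1))
= 133
Area = |133|/2 = 66.5

66.5


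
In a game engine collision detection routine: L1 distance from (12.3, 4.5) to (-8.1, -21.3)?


|12.3-(-8.1)| + |4.5-(-21.3)| = 20.4 + 25.8 = 46.2

46.2


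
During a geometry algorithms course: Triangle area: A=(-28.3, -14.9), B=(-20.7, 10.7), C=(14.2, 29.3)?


Area = |x_A(y_B-y_C) + x_B(y_C-y_A) + x_C(y_A-y_B)|/2
= |526.38 + (-914.94) + (-363.52)|/2
= 752.08/2 = 376.04

376.04


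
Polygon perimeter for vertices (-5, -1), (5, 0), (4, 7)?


Sides: (-5, -1)->(5, 0): sqrt(101) = 10.049876, (5, 0)->(4, 7): sqrt(50) = 7.071068, (4, 7)->(-5, -1): sqrt(145) = 12.041595
Sum = 29.162539
Perimeter = 29.1625

29.1625


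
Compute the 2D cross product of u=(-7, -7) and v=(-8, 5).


u x v = u_x*v_y - u_y*v_x = (-7)*5 - (-7)*(-8)
= (-35) - 56 = -91

-91


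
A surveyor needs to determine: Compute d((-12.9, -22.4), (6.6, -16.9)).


dx=19.5, dy=5.5
d^2 = 19.5^2 + 5.5^2 = 410.5
d = sqrt(410.5) = 20.2608

20.2608


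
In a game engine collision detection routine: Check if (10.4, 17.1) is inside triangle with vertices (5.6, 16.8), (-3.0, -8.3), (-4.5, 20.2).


Cross products: AB x AP = 117.9, BC x BP = -420, CA x CP = 19.35
All same sign? no

No, outside


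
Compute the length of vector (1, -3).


|u| = sqrt(1^2 + (-3)^2) = sqrt(10) = 3.1623

3.1623


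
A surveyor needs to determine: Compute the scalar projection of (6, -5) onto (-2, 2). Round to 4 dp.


u.v = -22, |v| = sqrt(8) = 2.8284
Scalar projection = u.v / |v| = -22 / sqrt(8) = -7.7782

-7.7782


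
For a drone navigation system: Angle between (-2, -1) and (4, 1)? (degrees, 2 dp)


u.v = -9, |u| = sqrt(5) = 2.2361, |v| = sqrt(17) = 4.1231
cos(theta) = u.v/(|u||v|) = -9/sqrt(85) = -0.976187
theta = acos(-0.976187) = 167.47 degrees

167.47 degrees


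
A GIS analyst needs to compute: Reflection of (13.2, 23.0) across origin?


Reflection over origin: (x,y) -> (-x,-y)
(13.2, 23) -> (-13.2, -23)

(-13.2, -23)


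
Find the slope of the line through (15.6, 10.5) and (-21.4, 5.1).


slope = (y2-y1)/(x2-x1) = (5.1-10.5)/((-21.4)-15.6) = (-5.4)/(-37) = 0.1459

0.1459


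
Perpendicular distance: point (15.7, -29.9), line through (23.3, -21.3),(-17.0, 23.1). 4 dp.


|cross product| = 684.02
|line direction| = sqrt(3595.45) = 59.9621
Distance = 684.02/sqrt(3595.45) = 11.4075

11.4075


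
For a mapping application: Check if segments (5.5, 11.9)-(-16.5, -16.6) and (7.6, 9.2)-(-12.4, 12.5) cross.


Cross products: d1=-47.07, d2=595.53, d3=119.25, d4=-523.35
d1*d2 < 0 and d3*d4 < 0? yes

Yes, they intersect


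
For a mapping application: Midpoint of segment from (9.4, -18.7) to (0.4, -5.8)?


M = ((9.4+0.4)/2, ((-18.7)+(-5.8))/2)
= (4.9, -12.25)

(4.9, -12.25)


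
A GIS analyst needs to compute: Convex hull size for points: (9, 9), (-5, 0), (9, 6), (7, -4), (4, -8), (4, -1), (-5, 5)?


Convex hull vertices (CCW): (-5, 0), (4, -8), (7, -4), (9, 6), (9, 9), (-5, 5)
Count = 6

6


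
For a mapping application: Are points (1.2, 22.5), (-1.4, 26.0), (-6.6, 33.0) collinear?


Cross product: ((-1.4)-1.2)*(33-22.5) - (26-22.5)*((-6.6)-1.2)
= 0

Yes, collinear


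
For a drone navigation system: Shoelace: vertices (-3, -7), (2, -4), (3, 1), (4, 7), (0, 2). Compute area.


Shoelace sum: ((-3)*(-4) - 2*(-7)) + (2*1 - 3*(-4)) + (3*7 - 4*1) + (4*2 - 0*7) + (0*(-7) - (-3)*2)
= 71
Area = |71|/2 = 35.5

35.5


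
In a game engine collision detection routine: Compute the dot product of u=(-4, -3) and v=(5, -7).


u . v = u_x*v_x + u_y*v_y = (-4)*5 + (-3)*(-7)
= (-20) + 21 = 1

1


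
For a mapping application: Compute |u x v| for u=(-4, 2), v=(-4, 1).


|u x v| = |(-4)*1 - 2*(-4)|
= |(-4) - (-8)| = 4

4


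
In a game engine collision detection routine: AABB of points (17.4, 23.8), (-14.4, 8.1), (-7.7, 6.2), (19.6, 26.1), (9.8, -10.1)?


x range: [-14.4, 19.6]
y range: [-10.1, 26.1]
Bounding box: (-14.4,-10.1) to (19.6,26.1)

(-14.4,-10.1) to (19.6,26.1)


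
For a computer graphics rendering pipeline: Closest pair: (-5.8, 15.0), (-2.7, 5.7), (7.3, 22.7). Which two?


d(P0,P1) = 9.8031, d(P0,P2) = 15.1954, d(P1,P2) = 19.7231
Closest: P0 and P1

Closest pair: (-5.8, 15.0) and (-2.7, 5.7), distance = 9.8031


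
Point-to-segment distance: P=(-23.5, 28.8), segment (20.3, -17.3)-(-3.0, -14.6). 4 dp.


Project P onto AB: t = 1 (clamped to [0,1])
Closest point on segment: (-3, -14.6)
Distance: 47.998

47.998


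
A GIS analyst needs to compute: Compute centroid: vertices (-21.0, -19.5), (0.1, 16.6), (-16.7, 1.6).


Centroid = ((x_A+x_B+x_C)/3, (y_A+y_B+y_C)/3)
= (((-21)+0.1+(-16.7))/3, ((-19.5)+16.6+1.6)/3)
= (-12.5333, -0.4333)

(-12.5333, -0.4333)


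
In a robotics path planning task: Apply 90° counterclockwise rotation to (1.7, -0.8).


90° CCW: (x,y) -> (-y, x)
(1.7,-0.8) -> (0.8, 1.7)

(0.8, 1.7)


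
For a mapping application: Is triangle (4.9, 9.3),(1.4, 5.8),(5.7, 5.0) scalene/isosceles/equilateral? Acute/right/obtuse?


Side lengths squared: AB^2=24.5, BC^2=19.13, CA^2=19.13
Sorted: [19.13, 19.13, 24.5]
By sides: Isosceles, By angles: Acute

Isosceles, Acute


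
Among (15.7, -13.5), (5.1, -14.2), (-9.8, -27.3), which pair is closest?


d(P0,P1) = 10.6231, d(P0,P2) = 28.9947, d(P1,P2) = 19.8399
Closest: P0 and P1

Closest pair: (15.7, -13.5) and (5.1, -14.2), distance = 10.6231


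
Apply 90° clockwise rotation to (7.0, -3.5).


90° CW: (x,y) -> (y, -x)
(7,-3.5) -> (-3.5, -7)

(-3.5, -7)


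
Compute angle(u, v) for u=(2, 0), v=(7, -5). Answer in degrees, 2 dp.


u.v = 14, |u| = sqrt(4) = 2, |v| = sqrt(74) = 8.6023
cos(theta) = u.v/(|u||v|) = 14/sqrt(296) = 0.813733
theta = acos(0.813733) = 35.54 degrees

35.54 degrees


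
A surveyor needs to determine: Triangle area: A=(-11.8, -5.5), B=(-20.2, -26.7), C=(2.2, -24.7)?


Area = |x_A(y_B-y_C) + x_B(y_C-y_A) + x_C(y_A-y_B)|/2
= |23.6 + 387.84 + 46.64|/2
= 458.08/2 = 229.04

229.04


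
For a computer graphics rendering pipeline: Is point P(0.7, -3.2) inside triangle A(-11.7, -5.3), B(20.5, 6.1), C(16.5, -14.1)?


Cross products: AB x AP = -73.74, BC x BP = -362.76, CA x CP = -168.34
All same sign? yes

Yes, inside


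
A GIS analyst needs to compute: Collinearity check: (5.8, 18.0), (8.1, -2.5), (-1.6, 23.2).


Cross product: (8.1-5.8)*(23.2-18) - ((-2.5)-18)*((-1.6)-5.8)
= -139.74

No, not collinear


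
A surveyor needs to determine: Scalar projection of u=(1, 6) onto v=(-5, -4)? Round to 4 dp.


u.v = -29, |v| = sqrt(41) = 6.4031
Scalar projection = u.v / |v| = -29 / sqrt(41) = -4.529

-4.529


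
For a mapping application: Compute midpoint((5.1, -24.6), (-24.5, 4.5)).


M = ((5.1+(-24.5))/2, ((-24.6)+4.5)/2)
= (-9.7, -10.05)

(-9.7, -10.05)


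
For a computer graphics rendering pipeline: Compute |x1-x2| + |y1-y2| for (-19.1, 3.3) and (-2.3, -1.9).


|(-19.1)-(-2.3)| + |3.3-(-1.9)| = 16.8 + 5.2 = 22

22


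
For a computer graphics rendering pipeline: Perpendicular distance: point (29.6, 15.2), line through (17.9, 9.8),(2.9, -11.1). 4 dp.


|cross product| = 163.53
|line direction| = sqrt(661.81) = 25.7257
Distance = 163.53/sqrt(661.81) = 6.3567

6.3567


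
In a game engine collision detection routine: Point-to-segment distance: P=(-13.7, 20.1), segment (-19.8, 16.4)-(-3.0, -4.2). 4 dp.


Project P onto AB: t = 0.0372 (clamped to [0,1])
Closest point on segment: (-19.1756, 15.6344)
Distance: 7.0657

7.0657


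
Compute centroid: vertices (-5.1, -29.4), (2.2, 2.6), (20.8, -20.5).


Centroid = ((x_A+x_B+x_C)/3, (y_A+y_B+y_C)/3)
= (((-5.1)+2.2+20.8)/3, ((-29.4)+2.6+(-20.5))/3)
= (5.9667, -15.7667)

(5.9667, -15.7667)


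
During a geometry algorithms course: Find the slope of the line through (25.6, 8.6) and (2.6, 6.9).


slope = (y2-y1)/(x2-x1) = (6.9-8.6)/(2.6-25.6) = (-1.7)/(-23) = 0.0739

0.0739


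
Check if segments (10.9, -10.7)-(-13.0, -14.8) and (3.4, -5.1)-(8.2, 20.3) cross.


Cross products: d1=-217.38, d2=370, d3=-164.59, d4=-751.97
d1*d2 < 0 and d3*d4 < 0? no

No, they don't intersect


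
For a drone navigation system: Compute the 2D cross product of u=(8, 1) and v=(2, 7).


u x v = u_x*v_y - u_y*v_x = 8*7 - 1*2
= 56 - 2 = 54

54


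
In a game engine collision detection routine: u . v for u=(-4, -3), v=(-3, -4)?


u . v = u_x*v_x + u_y*v_y = (-4)*(-3) + (-3)*(-4)
= 12 + 12 = 24

24


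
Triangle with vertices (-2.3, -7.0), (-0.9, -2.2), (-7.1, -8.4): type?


Side lengths squared: AB^2=25, BC^2=76.88, CA^2=25
Sorted: [25, 25, 76.88]
By sides: Isosceles, By angles: Obtuse

Isosceles, Obtuse


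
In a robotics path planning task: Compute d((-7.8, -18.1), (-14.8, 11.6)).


dx=-7, dy=29.7
d^2 = (-7)^2 + 29.7^2 = 931.09
d = sqrt(931.09) = 30.5138

30.5138


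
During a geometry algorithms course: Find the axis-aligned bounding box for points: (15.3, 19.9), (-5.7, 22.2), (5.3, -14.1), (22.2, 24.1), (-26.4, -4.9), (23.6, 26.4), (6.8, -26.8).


x range: [-26.4, 23.6]
y range: [-26.8, 26.4]
Bounding box: (-26.4,-26.8) to (23.6,26.4)

(-26.4,-26.8) to (23.6,26.4)


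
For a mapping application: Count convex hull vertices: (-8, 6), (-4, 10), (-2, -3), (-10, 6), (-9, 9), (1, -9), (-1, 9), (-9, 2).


Convex hull vertices (CCW): (-10, 6), (-9, 2), (1, -9), (-1, 9), (-4, 10), (-9, 9)
Count = 6

6


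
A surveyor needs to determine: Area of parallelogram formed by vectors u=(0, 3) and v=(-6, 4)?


|u x v| = |0*4 - 3*(-6)|
= |0 - (-18)| = 18

18


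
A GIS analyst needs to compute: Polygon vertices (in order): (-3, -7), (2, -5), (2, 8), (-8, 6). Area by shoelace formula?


Shoelace sum: ((-3)*(-5) - 2*(-7)) + (2*8 - 2*(-5)) + (2*6 - (-8)*8) + ((-8)*(-7) - (-3)*6)
= 205
Area = |205|/2 = 102.5

102.5


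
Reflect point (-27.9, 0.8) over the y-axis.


Reflection over y-axis: (x,y) -> (-x,y)
(-27.9, 0.8) -> (27.9, 0.8)

(27.9, 0.8)


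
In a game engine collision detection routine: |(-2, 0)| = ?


|u| = sqrt((-2)^2 + 0^2) = sqrt(4) = 2

2


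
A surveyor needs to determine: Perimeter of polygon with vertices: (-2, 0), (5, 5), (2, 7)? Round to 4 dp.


Sides: (-2, 0)->(5, 5): sqrt(74) = 8.602325, (5, 5)->(2, 7): sqrt(13) = 3.605551, (2, 7)->(-2, 0): sqrt(65) = 8.062258
Sum = 20.270134
Perimeter = 20.2701

20.2701


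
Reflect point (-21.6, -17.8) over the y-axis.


Reflection over y-axis: (x,y) -> (-x,y)
(-21.6, -17.8) -> (21.6, -17.8)

(21.6, -17.8)


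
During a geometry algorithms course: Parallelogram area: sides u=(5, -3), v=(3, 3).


|u x v| = |5*3 - (-3)*3|
= |15 - (-9)| = 24

24


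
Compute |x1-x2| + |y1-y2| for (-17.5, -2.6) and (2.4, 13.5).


|(-17.5)-2.4| + |(-2.6)-13.5| = 19.9 + 16.1 = 36

36


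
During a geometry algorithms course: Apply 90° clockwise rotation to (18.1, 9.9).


90° CW: (x,y) -> (y, -x)
(18.1,9.9) -> (9.9, -18.1)

(9.9, -18.1)


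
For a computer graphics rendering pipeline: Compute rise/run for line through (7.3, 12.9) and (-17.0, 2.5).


slope = (y2-y1)/(x2-x1) = (2.5-12.9)/((-17)-7.3) = (-10.4)/(-24.3) = 0.428

0.428


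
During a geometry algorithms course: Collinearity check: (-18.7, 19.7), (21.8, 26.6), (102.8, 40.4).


Cross product: (21.8-(-18.7))*(40.4-19.7) - (26.6-19.7)*(102.8-(-18.7))
= 0

Yes, collinear


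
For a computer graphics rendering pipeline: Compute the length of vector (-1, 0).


|u| = sqrt((-1)^2 + 0^2) = sqrt(1) = 1

1


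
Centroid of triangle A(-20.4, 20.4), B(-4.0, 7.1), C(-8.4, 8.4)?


Centroid = ((x_A+x_B+x_C)/3, (y_A+y_B+y_C)/3)
= (((-20.4)+(-4)+(-8.4))/3, (20.4+7.1+8.4)/3)
= (-10.9333, 11.9667)

(-10.9333, 11.9667)


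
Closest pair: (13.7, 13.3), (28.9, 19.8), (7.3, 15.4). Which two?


d(P0,P1) = 16.5315, d(P0,P2) = 6.7357, d(P1,P2) = 22.0436
Closest: P0 and P2

Closest pair: (13.7, 13.3) and (7.3, 15.4), distance = 6.7357


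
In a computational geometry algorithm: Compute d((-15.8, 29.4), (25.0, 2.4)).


dx=40.8, dy=-27
d^2 = 40.8^2 + (-27)^2 = 2393.64
d = sqrt(2393.64) = 48.9248

48.9248


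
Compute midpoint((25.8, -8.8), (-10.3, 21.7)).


M = ((25.8+(-10.3))/2, ((-8.8)+21.7)/2)
= (7.75, 6.45)

(7.75, 6.45)


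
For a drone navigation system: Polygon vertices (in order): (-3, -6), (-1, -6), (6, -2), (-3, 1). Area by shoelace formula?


Shoelace sum: ((-3)*(-6) - (-1)*(-6)) + ((-1)*(-2) - 6*(-6)) + (6*1 - (-3)*(-2)) + ((-3)*(-6) - (-3)*1)
= 71
Area = |71|/2 = 35.5

35.5


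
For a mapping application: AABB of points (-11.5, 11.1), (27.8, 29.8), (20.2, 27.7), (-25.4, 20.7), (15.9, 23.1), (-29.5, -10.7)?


x range: [-29.5, 27.8]
y range: [-10.7, 29.8]
Bounding box: (-29.5,-10.7) to (27.8,29.8)

(-29.5,-10.7) to (27.8,29.8)


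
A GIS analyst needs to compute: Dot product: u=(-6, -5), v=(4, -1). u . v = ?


u . v = u_x*v_x + u_y*v_y = (-6)*4 + (-5)*(-1)
= (-24) + 5 = -19

-19


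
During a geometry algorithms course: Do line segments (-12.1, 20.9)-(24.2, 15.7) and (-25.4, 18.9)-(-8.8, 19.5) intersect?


Cross products: d1=25.22, d2=-82.88, d3=-141.76, d4=-33.66
d1*d2 < 0 and d3*d4 < 0? no

No, they don't intersect


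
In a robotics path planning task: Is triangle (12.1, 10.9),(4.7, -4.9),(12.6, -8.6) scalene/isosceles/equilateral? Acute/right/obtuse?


Side lengths squared: AB^2=304.4, BC^2=76.1, CA^2=380.5
Sorted: [76.1, 304.4, 380.5]
By sides: Scalene, By angles: Right

Scalene, Right


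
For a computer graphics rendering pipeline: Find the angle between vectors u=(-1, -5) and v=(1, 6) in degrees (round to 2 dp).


u.v = -31, |u| = sqrt(26) = 5.099, |v| = sqrt(37) = 6.0828
cos(theta) = u.v/(|u||v|) = -31/sqrt(962) = -0.99948
theta = acos(-0.99948) = 178.15 degrees

178.15 degrees


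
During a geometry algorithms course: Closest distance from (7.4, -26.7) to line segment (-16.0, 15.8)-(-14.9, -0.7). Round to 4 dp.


Project P onto AB: t = 1 (clamped to [0,1])
Closest point on segment: (-14.9, -0.7)
Distance: 34.2533

34.2533


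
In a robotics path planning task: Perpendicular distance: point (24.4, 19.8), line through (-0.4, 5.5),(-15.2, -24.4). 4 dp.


|cross product| = 529.88
|line direction| = sqrt(1113.05) = 33.3624
Distance = 529.88/sqrt(1113.05) = 15.8825

15.8825


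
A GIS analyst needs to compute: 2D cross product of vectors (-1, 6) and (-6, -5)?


u x v = u_x*v_y - u_y*v_x = (-1)*(-5) - 6*(-6)
= 5 - (-36) = 41

41


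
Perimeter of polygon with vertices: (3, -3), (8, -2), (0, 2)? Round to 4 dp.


Sides: (3, -3)->(8, -2): sqrt(26) = 5.09902, (8, -2)->(0, 2): sqrt(80) = 8.944272, (0, 2)->(3, -3): sqrt(34) = 5.830952
Sum = 19.874244
Perimeter = 19.8742

19.8742


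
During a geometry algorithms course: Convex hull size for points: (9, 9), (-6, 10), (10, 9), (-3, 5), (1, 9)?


Convex hull vertices (CCW): (-6, 10), (-3, 5), (10, 9)
Count = 3

3


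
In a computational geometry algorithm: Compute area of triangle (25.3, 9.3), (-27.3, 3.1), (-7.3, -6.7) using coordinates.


Area = |x_A(y_B-y_C) + x_B(y_C-y_A) + x_C(y_A-y_B)|/2
= |247.94 + 436.8 + (-45.26)|/2
= 639.48/2 = 319.74

319.74


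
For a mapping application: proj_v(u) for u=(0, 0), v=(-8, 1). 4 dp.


u.v = 0, |v| = sqrt(65) = 8.0623
Scalar projection = u.v / |v| = 0 / sqrt(65) = 0

0
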